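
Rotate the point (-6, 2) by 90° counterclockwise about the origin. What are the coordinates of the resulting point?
(-2, -6)

Rotation matrix R(θ) = [[cos θ, -sin θ], [sin θ, cos θ]]; for θ = 90°:
R = [[0, -1], [1, 0]]
Result: R × [-6, 2]ᵀ = [0·-6 + (-1)·2, 1·-6 + (0)·2]ᵀ = (-2, -6)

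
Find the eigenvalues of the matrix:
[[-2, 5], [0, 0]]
λ = -2 and λ = 0

Characteristic equation: det(A - λI) = 0
λ² - (trace)λ + (det) = 0
λ² - (-2)λ + (0) = 0
λ² + 2λ + 0 = 0
Solving: λ = -2, 0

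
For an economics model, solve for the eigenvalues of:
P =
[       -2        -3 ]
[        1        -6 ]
λ = -5, -3

Solve det(P - λI) = 0. For a 2×2 matrix the characteristic equation is λ² - (trace)λ + det = 0.
trace(P) = a + d = -2 - 6 = -8.
det(P) = a*d - b*c = (-2)*(-6) - (-3)*(1) = 12 + 3 = 15.
Characteristic equation: λ² - (-8)λ + (15) = 0.
Discriminant = (-8)² - 4*(15) = 64 - 60 = 4.
λ = (-8 ± √4) / 2 = (-8 ± 2) / 2 = -5, -3.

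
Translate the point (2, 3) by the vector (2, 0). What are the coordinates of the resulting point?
(4, 3)

Translation by (2, 0):
x' = 2 + 2 = 4
y' = 3 + 0 = 3
Homogeneous matrix: [[1, 0, 2], [0, 1, 0], [0, 0, 1]]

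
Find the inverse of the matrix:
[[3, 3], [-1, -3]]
[[1/2, 1/2], [-1/6, -1/2]]

For [[a,b],[c,d]], inverse = (1/det)·[[d,-b],[-c,a]]
det = 3·-3 - 3·-1 = -6
Inverse = (1/-6)·[[-3, -3], [1, 3]]
        = [[1/2, 1/2], [-1/6, -1/2]]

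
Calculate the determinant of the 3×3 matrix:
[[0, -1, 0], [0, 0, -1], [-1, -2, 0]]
-1

Expansion along first row:
det = 0·det([[0,-1],[-2,0]]) - -1·det([[0,-1],[-1,0]]) + 0·det([[0,0],[-1,-2]])
    = 0·(0·0 - -1·-2) - -1·(0·0 - -1·-1) + 0·(0·-2 - 0·-1)
    = 0·-2 - -1·-1 + 0·0
    = 0 + -1 + 0 = -1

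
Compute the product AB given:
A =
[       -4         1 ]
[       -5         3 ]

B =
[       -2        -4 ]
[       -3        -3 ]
AB =
[        5        13 ]
[        1        11 ]

Matrix multiplication: (AB)[i][j] = sum over k of A[i][k] * B[k][j].
  (AB)[0][0] = (-4)*(-2) + (1)*(-3) = 5
  (AB)[0][1] = (-4)*(-4) + (1)*(-3) = 13
  (AB)[1][0] = (-5)*(-2) + (3)*(-3) = 1
  (AB)[1][1] = (-5)*(-4) + (3)*(-3) = 11
AB =
[        5        13 ]
[        1        11 ]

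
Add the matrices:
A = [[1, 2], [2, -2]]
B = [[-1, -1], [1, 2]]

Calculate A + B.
[[0, 1], [3, 0]]

Add corresponding elements:
(1)+(-1)=0
(2)+(-1)=1
(2)+(1)=3
(-2)+(2)=0
A + B = [[0, 1], [3, 0]]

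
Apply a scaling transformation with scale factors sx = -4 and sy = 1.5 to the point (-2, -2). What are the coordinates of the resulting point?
(8, -3.0)

Scaling matrix:
[[-4, 0], [0, 1.50]]
Result: (-2 × -4, -2 × 1.5) = (8, -3.0)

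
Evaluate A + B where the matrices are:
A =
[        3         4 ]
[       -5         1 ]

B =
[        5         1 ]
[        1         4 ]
A + B =
[        8         5 ]
[       -4         5 ]

Matrix addition is elementwise: (A+B)[i][j] = A[i][j] + B[i][j].
  (A+B)[0][0] = (3) + (5) = 8
  (A+B)[0][1] = (4) + (1) = 5
  (A+B)[1][0] = (-5) + (1) = -4
  (A+B)[1][1] = (1) + (4) = 5
A + B =
[        8         5 ]
[       -4         5 ]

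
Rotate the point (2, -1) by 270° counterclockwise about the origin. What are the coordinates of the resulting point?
(-1, -2)

Rotation matrix R(θ) = [[cos θ, -sin θ], [sin θ, cos θ]]; for θ = 270°:
R = [[0, 1], [-1, 0]]
Result: R × [2, -1]ᵀ = [0·2 + (1)·-1, -1·2 + (0)·-1]ᵀ = (-1, -2)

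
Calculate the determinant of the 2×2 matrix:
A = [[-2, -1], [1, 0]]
1

For A = [[a, b], [c, d]], det(A) = a*d - b*c.
det(A) = (-2)*(0) - (-1)*(1) = 0 - -1 = 1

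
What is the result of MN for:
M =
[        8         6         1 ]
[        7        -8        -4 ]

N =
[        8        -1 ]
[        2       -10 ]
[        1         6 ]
MN =
[       77       -62 ]
[       36        49 ]

Matrix multiplication: (MN)[i][j] = sum over k of M[i][k] * N[k][j].
  (MN)[0][0] = (8)*(8) + (6)*(2) + (1)*(1) = 77
  (MN)[0][1] = (8)*(-1) + (6)*(-10) + (1)*(6) = -62
  (MN)[1][0] = (7)*(8) + (-8)*(2) + (-4)*(1) = 36
  (MN)[1][1] = (7)*(-1) + (-8)*(-10) + (-4)*(6) = 49
MN =
[       77       -62 ]
[       36        49 ]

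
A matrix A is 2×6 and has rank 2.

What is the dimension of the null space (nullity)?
4

The rank-nullity theorem for an m×n matrix states:
rank(A) + nullity(A) = n (the number of columns).
Here n = 6 and rank(A) = 2, so nullity(A) = 6 - 2 = 4.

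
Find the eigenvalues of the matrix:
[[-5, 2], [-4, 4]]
λ = -4 and λ = 3

Characteristic equation: det(A - λI) = 0
λ² - (trace)λ + (det) = 0
λ² - (-1)λ + (-12) = 0
λ² + 1λ - 12 = 0
Solving: λ = -4, 3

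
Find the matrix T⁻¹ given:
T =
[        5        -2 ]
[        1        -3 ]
det(T) = -13
T⁻¹ =
[     3/13     -2/13 ]
[     1/13     -5/13 ]

For a 2×2 matrix T = [[a, b], [c, d]] with det(T) ≠ 0, T⁻¹ = (1/det(T)) * [[d, -b], [-c, a]].
det(T) = (5)*(-3) - (-2)*(1) = -15 + 2 = -13.
T⁻¹ = (1/-13) * [[-3, 2], [-1, 5]].
Dividing each entry by -13 and reducing:
T⁻¹ =
[     3/13     -2/13 ]
[     1/13     -5/13 ]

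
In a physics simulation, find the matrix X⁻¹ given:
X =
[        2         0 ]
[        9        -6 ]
det(X) = -12
X⁻¹ =
[      1/2         0 ]
[      3/4      -1/6 ]

For a 2×2 matrix X = [[a, b], [c, d]] with det(X) ≠ 0, X⁻¹ = (1/det(X)) * [[d, -b], [-c, a]].
det(X) = (2)*(-6) - (0)*(9) = -12 - 0 = -12.
X⁻¹ = (1/-12) * [[-6, 0], [-9, 2]].
Dividing each entry by -12 and reducing:
X⁻¹ =
[      1/2         0 ]
[      3/4      -1/6 ]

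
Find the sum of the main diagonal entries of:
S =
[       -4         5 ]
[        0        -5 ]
tr(S) = -4 - 5 = -9

The trace of a square matrix is the sum of its diagonal entries.
Diagonal entries of S: S[0][0] = -4, S[1][1] = -5.
tr(S) = -4 - 5 = -9.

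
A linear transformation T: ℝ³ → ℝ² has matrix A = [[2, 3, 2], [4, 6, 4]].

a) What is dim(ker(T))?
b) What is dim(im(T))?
dim(ker) = 2, dim(im) = 1

Observe that row 2 = 2 × row 1 (so the rows are linearly dependent).
Thus rank(A) = 1 (only one linearly independent row).
dim(im(T)) = rank(A) = 1.
By the rank-nullity theorem applied to T: ℝ³ → ℝ², rank(A) + nullity(A) = 3 (the domain dimension), so dim(ker(T)) = 3 - 1 = 2.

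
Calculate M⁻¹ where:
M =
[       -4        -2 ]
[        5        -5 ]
det(M) = 30
M⁻¹ =
[     -1/6      1/15 ]
[     -1/6     -2/15 ]

For a 2×2 matrix M = [[a, b], [c, d]] with det(M) ≠ 0, M⁻¹ = (1/det(M)) * [[d, -b], [-c, a]].
det(M) = (-4)*(-5) - (-2)*(5) = 20 + 10 = 30.
M⁻¹ = (1/30) * [[-5, 2], [-5, -4]].
Dividing each entry by 30 and reducing:
M⁻¹ =
[     -1/6      1/15 ]
[     -1/6     -2/15 ]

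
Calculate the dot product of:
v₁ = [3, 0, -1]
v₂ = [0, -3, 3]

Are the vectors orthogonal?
-3, No

The dot product is the sum of products of corresponding components.
v₁·v₂ = (3)*(0) + (0)*(-3) + (-1)*(3) = 0 + 0 - 3 = -3.
Two vectors are orthogonal iff their dot product is 0; here the dot product is -3, so the vectors are not orthogonal.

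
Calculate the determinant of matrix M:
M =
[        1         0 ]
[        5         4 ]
det(M) = 4

For a 2×2 matrix [[a, b], [c, d]], det = a*d - b*c.
det(M) = (1)*(4) - (0)*(5) = 4 - 0 = 4.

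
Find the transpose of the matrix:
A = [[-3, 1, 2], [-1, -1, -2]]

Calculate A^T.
[[-3, -1], [1, -1], [2, -2]]

The transpose sends entry (i,j) to (j,i); rows become columns.
Row 0 of A: [-3, 1, 2] -> column 0 of A^T.
Row 1 of A: [-1, -1, -2] -> column 1 of A^T.
A^T = [[-3, -1], [1, -1], [2, -2]]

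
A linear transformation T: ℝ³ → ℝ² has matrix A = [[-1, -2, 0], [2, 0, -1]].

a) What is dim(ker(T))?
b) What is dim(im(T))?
dim(ker) = 1, dim(im) = 2

The two rows are not scalar multiples of one another (no single k satisfies row 2 = k × row 1), so they are linearly independent.
Thus rank(A) = 2.
dim(im(T)) = rank(A) = 2.
By the rank-nullity theorem applied to T: ℝ³ → ℝ², rank(A) + nullity(A) = 3 (the domain dimension), so dim(ker(T)) = 3 - 2 = 1.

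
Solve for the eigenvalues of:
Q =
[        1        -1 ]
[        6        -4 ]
λ = -2, -1

Solve det(Q - λI) = 0. For a 2×2 matrix the characteristic equation is λ² - (trace)λ + det = 0.
trace(Q) = a + d = 1 - 4 = -3.
det(Q) = a*d - b*c = (1)*(-4) - (-1)*(6) = -4 + 6 = 2.
Characteristic equation: λ² - (-3)λ + (2) = 0.
Discriminant = (-3)² - 4*(2) = 9 - 8 = 1.
λ = (-3 ± √1) / 2 = (-3 ± 1) / 2 = -2, -1.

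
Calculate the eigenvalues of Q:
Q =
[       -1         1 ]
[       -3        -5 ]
λ = -4, -2

Solve det(Q - λI) = 0. For a 2×2 matrix the characteristic equation is λ² - (trace)λ + det = 0.
trace(Q) = a + d = -1 - 5 = -6.
det(Q) = a*d - b*c = (-1)*(-5) - (1)*(-3) = 5 + 3 = 8.
Characteristic equation: λ² - (-6)λ + (8) = 0.
Discriminant = (-6)² - 4*(8) = 36 - 32 = 4.
λ = (-6 ± √4) / 2 = (-6 ± 2) / 2 = -4, -2.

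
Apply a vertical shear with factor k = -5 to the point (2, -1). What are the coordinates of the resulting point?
(2, -11)

Shear matrix for vertical shear with factor k = -5:
[[1, 0], [-5, 1]]
Result: (2, -1) → (2, -11)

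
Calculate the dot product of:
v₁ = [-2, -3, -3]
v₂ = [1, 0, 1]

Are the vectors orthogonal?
-5, No

The dot product is the sum of products of corresponding components.
v₁·v₂ = (-2)*(1) + (-3)*(0) + (-3)*(1) = -2 + 0 - 3 = -5.
Two vectors are orthogonal iff their dot product is 0; here the dot product is -5, so the vectors are not orthogonal.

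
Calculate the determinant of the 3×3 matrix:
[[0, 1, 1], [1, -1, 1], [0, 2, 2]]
0

Expansion along first row:
det = 0·det([[-1,1],[2,2]]) - 1·det([[1,1],[0,2]]) + 1·det([[1,-1],[0,2]])
    = 0·(-1·2 - 1·2) - 1·(1·2 - 1·0) + 1·(1·2 - -1·0)
    = 0·-4 - 1·2 + 1·2
    = 0 + -2 + 2 = 0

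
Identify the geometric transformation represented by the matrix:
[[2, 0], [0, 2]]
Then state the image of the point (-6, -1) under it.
uniform scaling by factor 2; image of (-6, -1) is (-12, -2)

This is a diagonal matrix with equal entries 2, so it scales both axes by the same factor 2.
The matrix [[2, 0], [0, 2]] represents: uniform scaling by factor 2.
Applying it to (-6, -1): [2·-6 + 0·-1, 0·-6 + 2·-1] = (-12, -2).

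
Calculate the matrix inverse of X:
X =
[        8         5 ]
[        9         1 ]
det(X) = -37
X⁻¹ =
[    -1/37      5/37 ]
[     9/37     -8/37 ]

For a 2×2 matrix X = [[a, b], [c, d]] with det(X) ≠ 0, X⁻¹ = (1/det(X)) * [[d, -b], [-c, a]].
det(X) = (8)*(1) - (5)*(9) = 8 - 45 = -37.
X⁻¹ = (1/-37) * [[1, -5], [-9, 8]].
Dividing each entry by -37 and reducing:
X⁻¹ =
[    -1/37      5/37 ]
[     9/37     -8/37 ]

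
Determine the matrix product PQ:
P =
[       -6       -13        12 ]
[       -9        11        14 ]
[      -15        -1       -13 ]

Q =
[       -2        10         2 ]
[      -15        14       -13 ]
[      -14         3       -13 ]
PQ =
[       39      -206         1 ]
[     -343       106      -343 ]
[      227      -203       152 ]

Matrix multiplication: (PQ)[i][j] = sum over k of P[i][k] * Q[k][j].
  (PQ)[0][0] = (-6)*(-2) + (-13)*(-15) + (12)*(-14) = 39
  (PQ)[0][1] = (-6)*(10) + (-13)*(14) + (12)*(3) = -206
  (PQ)[0][2] = (-6)*(2) + (-13)*(-13) + (12)*(-13) = 1
  (PQ)[1][0] = (-9)*(-2) + (11)*(-15) + (14)*(-14) = -343
  (PQ)[1][1] = (-9)*(10) + (11)*(14) + (14)*(3) = 106
  (PQ)[1][2] = (-9)*(2) + (11)*(-13) + (14)*(-13) = -343
  (PQ)[2][0] = (-15)*(-2) + (-1)*(-15) + (-13)*(-14) = 227
  (PQ)[2][1] = (-15)*(10) + (-1)*(14) + (-13)*(3) = -203
  (PQ)[2][2] = (-15)*(2) + (-1)*(-13) + (-13)*(-13) = 152
PQ =
[       39      -206         1 ]
[     -343       106      -343 ]
[      227      -203       152 ]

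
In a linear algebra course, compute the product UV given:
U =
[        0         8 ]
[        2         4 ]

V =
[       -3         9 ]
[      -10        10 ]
UV =
[      -80        80 ]
[      -46        58 ]

Matrix multiplication: (UV)[i][j] = sum over k of U[i][k] * V[k][j].
  (UV)[0][0] = (0)*(-3) + (8)*(-10) = -80
  (UV)[0][1] = (0)*(9) + (8)*(10) = 80
  (UV)[1][0] = (2)*(-3) + (4)*(-10) = -46
  (UV)[1][1] = (2)*(9) + (4)*(10) = 58
UV =
[      -80        80 ]
[      -46        58 ]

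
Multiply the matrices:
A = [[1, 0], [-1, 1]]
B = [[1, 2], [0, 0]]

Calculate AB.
[[1, 2], [-1, -2]]

Each entry (i,j) of AB = sum over k of A[i][k]*B[k][j].
(AB)[0][0] = (1)*(1) + (0)*(0) = 1
(AB)[0][1] = (1)*(2) + (0)*(0) = 2
(AB)[1][0] = (-1)*(1) + (1)*(0) = -1
(AB)[1][1] = (-1)*(2) + (1)*(0) = -2
AB = [[1, 2], [-1, -2]]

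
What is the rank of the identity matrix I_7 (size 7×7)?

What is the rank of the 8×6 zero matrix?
rank(I_7) = 7, rank(0) = 0

The identity I_7 has 7 columns that are the standard basis vectors e_1, …, e_7. These are linearly independent, so all 7 columns are pivots and rank(I_7) = 7.
The 8×6 zero matrix has every entry zero, so every row is the zero row and there are no pivots; rank(0) = 0.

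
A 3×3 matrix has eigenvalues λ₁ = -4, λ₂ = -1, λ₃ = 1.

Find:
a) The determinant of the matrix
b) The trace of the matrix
det = 4, trace = -4

Two standard eigenvalue identities:
- det(A) equals the product of the eigenvalues (counted with multiplicity).
- trace(A) equals the sum of the eigenvalues.
det(A) = (-4)*(-1)*(1) = 4.
trace(A) = -4 - 1 + 1 = -4.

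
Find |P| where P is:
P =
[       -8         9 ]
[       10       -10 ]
det(P) = -10

For a 2×2 matrix [[a, b], [c, d]], det = a*d - b*c.
det(P) = (-8)*(-10) - (9)*(10) = 80 - 90 = -10.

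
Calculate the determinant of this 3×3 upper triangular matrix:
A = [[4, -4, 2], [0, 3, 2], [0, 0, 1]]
12

The determinant of a triangular matrix is the product of its diagonal entries (the off-diagonal entries above the diagonal do not affect it).
det(A) = (4) * (3) * (1) = 12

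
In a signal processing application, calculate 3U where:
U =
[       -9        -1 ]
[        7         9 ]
3U =
[      -27        -3 ]
[       21        27 ]

Scalar multiplication is elementwise: (3U)[i][j] = 3 * U[i][j].
  (3U)[0][0] = 3 * (-9) = -27
  (3U)[0][1] = 3 * (-1) = -3
  (3U)[1][0] = 3 * (7) = 21
  (3U)[1][1] = 3 * (9) = 27
3U =
[      -27        -3 ]
[       21        27 ]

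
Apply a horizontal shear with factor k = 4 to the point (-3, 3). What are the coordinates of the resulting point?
(9, 3)

Shear matrix for horizontal shear with factor k = 4:
[[1, 4], [0, 1]]
Result: (-3, 3) → (9, 3)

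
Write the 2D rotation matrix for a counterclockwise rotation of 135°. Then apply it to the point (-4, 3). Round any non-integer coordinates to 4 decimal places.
R = [[-√2/2, -√2/2], [√2/2, -√2/2]]; R·(-4, 3) = (0.7071, -4.9497)

Rotation matrix formula: R(θ) = [[cos θ, -sin θ], [sin θ, cos θ]]
For θ = 135°:
cos(135°) = -√2/2
sin(135°) = √2/2
R = [[-√2/2, -√2/2], [√2/2, -√2/2]]
Apply to (-4, 3): [-√2/2·-4 + (-√2/2)·3, √2/2·-4 + -√2/2·3] = (0.7071, -4.9497)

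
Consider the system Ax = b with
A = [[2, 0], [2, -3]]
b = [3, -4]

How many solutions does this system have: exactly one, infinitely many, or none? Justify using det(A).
Exactly one solution

Compute det(A) = (2)*(-3) - (0)*(2) = -6.
Because det(A) ≠ 0, A is invertible and Ax = b has a unique solution for every b (here x = A⁻¹ b).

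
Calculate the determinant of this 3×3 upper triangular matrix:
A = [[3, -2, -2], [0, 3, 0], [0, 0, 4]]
36

The determinant of a triangular matrix is the product of its diagonal entries (the off-diagonal entries above the diagonal do not affect it).
det(A) = (3) * (3) * (4) = 36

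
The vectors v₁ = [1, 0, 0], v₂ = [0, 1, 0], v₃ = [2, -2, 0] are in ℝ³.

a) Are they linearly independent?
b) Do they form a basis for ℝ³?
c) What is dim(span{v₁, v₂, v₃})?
Not independent, not a basis, dim(span) = 2

Check whether v₃ can be written as a linear combination of v₁ and v₂.
v₃ = (2)·v₁ + (-2)·v₂ = [2, -2, 0], so the three vectors are linearly dependent.
Thus they do not form a basis for ℝ³, and dim(span{v₁, v₂, v₃}) = 2 (spanned by v₁ and v₂).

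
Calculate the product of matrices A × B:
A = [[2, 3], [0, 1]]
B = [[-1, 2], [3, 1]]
[[7, 7], [3, 1]]

Matrix multiplication:
C[0][0] = 2×-1 + 3×3 = 7
C[0][1] = 2×2 + 3×1 = 7
C[1][0] = 0×-1 + 1×3 = 3
C[1][1] = 0×2 + 1×1 = 1
Result: [[7, 7], [3, 1]]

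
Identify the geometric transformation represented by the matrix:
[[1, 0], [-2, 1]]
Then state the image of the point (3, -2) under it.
vertical shear with factor -2; image of (3, -2) is (3, -8)

The matrix [[1, 0], [k, 1]] sends (x, y) to (x, -2x + y), leaving the x-coordinate fixed: a vertical shear.
The matrix [[1, 0], [-2, 1]] represents: vertical shear with factor -2.
Applying it to (3, -2): [1·3 + 0·-2, -2·3 + 1·-2] = (3, -8).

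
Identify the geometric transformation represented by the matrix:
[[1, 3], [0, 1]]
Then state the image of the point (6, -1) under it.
horizontal shear with factor 3; image of (6, -1) is (3, -1)

The matrix [[1, k], [0, 1]] sends (x, y) to (x + 3y, y), leaving the y-coordinate fixed: a horizontal shear.
The matrix [[1, 3], [0, 1]] represents: horizontal shear with factor 3.
Applying it to (6, -1): [1·6 + 3·-1, 0·6 + 1·-1] = (3, -1).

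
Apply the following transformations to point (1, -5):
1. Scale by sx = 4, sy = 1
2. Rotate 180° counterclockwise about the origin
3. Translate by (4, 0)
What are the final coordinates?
(0, 5)

Step 1: Scale → (4, -5)
Step 2: Rotate 180° → (-4, 5)
Step 3: Translate → (0, 5)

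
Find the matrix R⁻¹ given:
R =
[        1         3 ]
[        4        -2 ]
det(R) = -14
R⁻¹ =
[      1/7      3/14 ]
[      2/7     -1/14 ]

For a 2×2 matrix R = [[a, b], [c, d]] with det(R) ≠ 0, R⁻¹ = (1/det(R)) * [[d, -b], [-c, a]].
det(R) = (1)*(-2) - (3)*(4) = -2 - 12 = -14.
R⁻¹ = (1/-14) * [[-2, -3], [-4, 1]].
Dividing each entry by -14 and reducing:
R⁻¹ =
[      1/7      3/14 ]
[      2/7     -1/14 ]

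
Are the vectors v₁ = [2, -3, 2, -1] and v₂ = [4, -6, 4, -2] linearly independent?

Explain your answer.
No, linearly dependent (v₂ = 2·v₁)

Check whether there is a scalar k with v₂ = k·v₁.
Comparing components, k = 2 satisfies 2·[2, -3, 2, -1] = [4, -6, 4, -2].
Since v₂ is a scalar multiple of v₁, the two vectors are linearly dependent.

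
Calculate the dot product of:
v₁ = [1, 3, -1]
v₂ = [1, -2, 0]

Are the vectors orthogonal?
-5, No

The dot product is the sum of products of corresponding components.
v₁·v₂ = (1)*(1) + (3)*(-2) + (-1)*(0) = 1 - 6 + 0 = -5.
Two vectors are orthogonal iff their dot product is 0; here the dot product is -5, so the vectors are not orthogonal.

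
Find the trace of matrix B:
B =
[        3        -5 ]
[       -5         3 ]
tr(B) = 3 + 3 = 6

The trace of a square matrix is the sum of its diagonal entries.
Diagonal entries of B: B[0][0] = 3, B[1][1] = 3.
tr(B) = 3 + 3 = 6.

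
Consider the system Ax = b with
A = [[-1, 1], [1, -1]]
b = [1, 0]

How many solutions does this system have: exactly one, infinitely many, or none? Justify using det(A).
No solution

det(A) = (-1)*(-1) - (1)*(1) = 0, so A is singular.
The column space of A is span(column 1) = span([-1, 1]).
b = [1, 0] is not a scalar multiple of column 1, so b ∉ column space and the system is inconsistent — no solution.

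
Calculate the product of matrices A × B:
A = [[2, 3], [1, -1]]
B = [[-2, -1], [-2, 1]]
[[-10, 1], [0, -2]]

Matrix multiplication:
C[0][0] = 2×-2 + 3×-2 = -10
C[0][1] = 2×-1 + 3×1 = 1
C[1][0] = 1×-2 + -1×-2 = 0
C[1][1] = 1×-1 + -1×1 = -2
Result: [[-10, 1], [0, -2]]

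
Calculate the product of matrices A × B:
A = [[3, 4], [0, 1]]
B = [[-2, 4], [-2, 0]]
[[-14, 12], [-2, 0]]

Matrix multiplication:
C[0][0] = 3×-2 + 4×-2 = -14
C[0][1] = 3×4 + 4×0 = 12
C[1][0] = 0×-2 + 1×-2 = -2
C[1][1] = 0×4 + 1×0 = 0
Result: [[-14, 12], [-2, 0]]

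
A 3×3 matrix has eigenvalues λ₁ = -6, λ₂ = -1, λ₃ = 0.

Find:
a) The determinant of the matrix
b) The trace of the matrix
det = 0, trace = -7

Two standard eigenvalue identities:
- det(A) equals the product of the eigenvalues (counted with multiplicity).
- trace(A) equals the sum of the eigenvalues.
det(A) = (-6)*(-1)*(0) = 0.
trace(A) = -6 - 1 + 0 = -7.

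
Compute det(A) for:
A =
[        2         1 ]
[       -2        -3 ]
det(A) = -4

For a 2×2 matrix [[a, b], [c, d]], det = a*d - b*c.
det(A) = (2)*(-3) - (1)*(-2) = -6 + 2 = -4.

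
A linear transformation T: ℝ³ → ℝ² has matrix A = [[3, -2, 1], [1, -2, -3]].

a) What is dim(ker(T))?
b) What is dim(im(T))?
dim(ker) = 1, dim(im) = 2

The two rows are not scalar multiples of one another (no single k satisfies row 2 = k × row 1), so they are linearly independent.
Thus rank(A) = 2.
dim(im(T)) = rank(A) = 2.
By the rank-nullity theorem applied to T: ℝ³ → ℝ², rank(A) + nullity(A) = 3 (the domain dimension), so dim(ker(T)) = 3 - 2 = 1.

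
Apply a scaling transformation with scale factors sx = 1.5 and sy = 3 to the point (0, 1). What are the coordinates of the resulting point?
(0.0, 3)

Scaling matrix:
[[1.50, 0], [0, 3]]
Result: (0 × 1.5, 1 × 3) = (0.0, 3)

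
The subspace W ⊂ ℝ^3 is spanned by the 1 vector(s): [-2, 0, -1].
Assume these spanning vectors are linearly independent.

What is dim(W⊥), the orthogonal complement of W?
dim(W⊥) = 2

For any subspace W of ℝ^n, dim(W) + dim(W⊥) = n (the whole-space dimension).
Here the given 1 vectors are linearly independent, so dim(W) = 1.
Thus dim(W⊥) = n - dim(W) = 3 - 1 = 2.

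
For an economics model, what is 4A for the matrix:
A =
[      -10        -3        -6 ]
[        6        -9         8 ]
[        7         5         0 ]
4A =
[      -40       -12       -24 ]
[       24       -36        32 ]
[       28        20         0 ]

Scalar multiplication is elementwise: (4A)[i][j] = 4 * A[i][j].
  (4A)[0][0] = 4 * (-10) = -40
  (4A)[0][1] = 4 * (-3) = -12
  (4A)[0][2] = 4 * (-6) = -24
  (4A)[1][0] = 4 * (6) = 24
  (4A)[1][1] = 4 * (-9) = -36
  (4A)[1][2] = 4 * (8) = 32
  (4A)[2][0] = 4 * (7) = 28
  (4A)[2][1] = 4 * (5) = 20
  (4A)[2][2] = 4 * (0) = 0
4A =
[      -40       -12       -24 ]
[       24       -36        32 ]
[       28        20         0 ]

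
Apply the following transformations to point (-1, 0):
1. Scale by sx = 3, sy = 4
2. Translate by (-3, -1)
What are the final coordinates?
(-6, -1)

Step 1: Scale (-1, 0) by (sx, sy) = (3, 4) → (-3, 0)
Step 2: Translate by (-3, -1) → (-6, -1)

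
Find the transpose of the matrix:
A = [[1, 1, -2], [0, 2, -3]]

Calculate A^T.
[[1, 0], [1, 2], [-2, -3]]

The transpose sends entry (i,j) to (j,i); rows become columns.
Row 0 of A: [1, 1, -2] -> column 0 of A^T.
Row 1 of A: [0, 2, -3] -> column 1 of A^T.
A^T = [[1, 0], [1, 2], [-2, -3]]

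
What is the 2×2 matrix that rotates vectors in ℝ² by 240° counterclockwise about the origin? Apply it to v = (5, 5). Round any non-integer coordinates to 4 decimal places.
R = [[-1/2, √3/2], [-√3/2, -1/2]]; R·v = (1.8301, -6.8301)

A counterclockwise rotation by angle θ in ℝ² has matrix R(θ) = [[cos θ, -sin θ], [sin θ, cos θ]].
For θ = 240°: cos θ = -1/2, sin θ = -√3/2.
R(240°) = [[-1/2, √3/2], [-√3/2, -1/2]].
R·v = [-1/2·5 + (√3/2)·5, -√3/2·5 + -1/2·5] = (1.8301, -6.8301).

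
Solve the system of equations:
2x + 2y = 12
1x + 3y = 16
x = 1, y = 5

Use elimination (row reduction):
Equation 1: 2x + 2y = 12.
Equation 2: 1x + 3y = 16.
Multiply Eq1 by 1 and Eq2 by 2: 2x + 2y = 12;  2x + 6y = 32.
Subtract: (4)y = 20, so y = 5.
Back-substitute into Eq1: 2x + 2*(5) = 12, so x = 1.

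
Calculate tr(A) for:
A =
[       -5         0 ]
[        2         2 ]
tr(A) = -5 + 2 = -3

The trace of a square matrix is the sum of its diagonal entries.
Diagonal entries of A: A[0][0] = -5, A[1][1] = 2.
tr(A) = -5 + 2 = -3.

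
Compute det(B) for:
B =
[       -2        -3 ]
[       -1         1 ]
det(B) = -5

For a 2×2 matrix [[a, b], [c, d]], det = a*d - b*c.
det(B) = (-2)*(1) - (-3)*(-1) = -2 - 3 = -5.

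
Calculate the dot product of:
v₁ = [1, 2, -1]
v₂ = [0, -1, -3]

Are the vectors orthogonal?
1, No

The dot product is the sum of products of corresponding components.
v₁·v₂ = (1)*(0) + (2)*(-1) + (-1)*(-3) = 0 - 2 + 3 = 1.
Two vectors are orthogonal iff their dot product is 0; here the dot product is 1, so the vectors are not orthogonal.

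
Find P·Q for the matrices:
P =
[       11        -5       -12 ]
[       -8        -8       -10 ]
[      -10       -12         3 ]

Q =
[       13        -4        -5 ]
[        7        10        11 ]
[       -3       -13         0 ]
PQ =
[      144        62      -110 ]
[     -130        82       -48 ]
[     -223      -119       -82 ]

Matrix multiplication: (PQ)[i][j] = sum over k of P[i][k] * Q[k][j].
  (PQ)[0][0] = (11)*(13) + (-5)*(7) + (-12)*(-3) = 144
  (PQ)[0][1] = (11)*(-4) + (-5)*(10) + (-12)*(-13) = 62
  (PQ)[0][2] = (11)*(-5) + (-5)*(11) + (-12)*(0) = -110
  (PQ)[1][0] = (-8)*(13) + (-8)*(7) + (-10)*(-3) = -130
  (PQ)[1][1] = (-8)*(-4) + (-8)*(10) + (-10)*(-13) = 82
  (PQ)[1][2] = (-8)*(-5) + (-8)*(11) + (-10)*(0) = -48
  (PQ)[2][0] = (-10)*(13) + (-12)*(7) + (3)*(-3) = -223
  (PQ)[2][1] = (-10)*(-4) + (-12)*(10) + (3)*(-13) = -119
  (PQ)[2][2] = (-10)*(-5) + (-12)*(11) + (3)*(0) = -82
PQ =
[      144        62      -110 ]
[     -130        82       -48 ]
[     -223      -119       -82 ]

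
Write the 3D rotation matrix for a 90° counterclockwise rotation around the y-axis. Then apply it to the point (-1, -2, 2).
R = [[0, 0, 1], [0, 1, 0], [-1, 0, 0]]; R·(-1, -2, 2) = (2, -2, 1)

Rotation matrix for 90° around y-axis:
cos(90°) = 0, sin(90°) = 1
R = [[0, 0, 1], [0, 1, 0], [-1, 0, 0]]
Apply to (-1, -2, 2): R·[-1, -2, 2]ᵀ = (2, -2, 1)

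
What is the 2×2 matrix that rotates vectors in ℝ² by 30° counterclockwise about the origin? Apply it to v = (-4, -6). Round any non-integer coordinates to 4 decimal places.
R = [[√3/2, -1/2], [1/2, √3/2]]; R·v = (-0.4641, -7.1962)

A counterclockwise rotation by angle θ in ℝ² has matrix R(θ) = [[cos θ, -sin θ], [sin θ, cos θ]].
For θ = 30°: cos θ = √3/2, sin θ = 1/2.
R(30°) = [[√3/2, -1/2], [1/2, √3/2]].
R·v = [√3/2·-4 + (-1/2)·-6, 1/2·-4 + √3/2·-6] = (-0.4641, -7.1962).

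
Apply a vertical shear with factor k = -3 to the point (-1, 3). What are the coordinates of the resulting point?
(-1, 6)

Shear matrix for vertical shear with factor k = -3:
[[1, 0], [-3, 1]]
Result: (-1, 3) → (-1, 6)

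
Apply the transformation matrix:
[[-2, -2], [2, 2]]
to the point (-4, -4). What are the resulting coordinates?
(16, -16)

Matrix multiplication:
[[-2, -2], [2, 2]] × [-4, -4]ᵀ
= [-2×-4 + -2×-4, 2×-4 + 2×-4]ᵀ
= [16.0000, -16.0000]ᵀ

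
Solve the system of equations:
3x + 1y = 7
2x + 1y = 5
x = 2, y = 1

Use elimination (row reduction):
Equation 1: 3x + 1y = 7.
Equation 2: 2x + 1y = 5.
Multiply Eq1 by 2 and Eq2 by 3: 6x + 2y = 14;  6x + 3y = 15.
Subtract: (1)y = 1, so y = 1.
Back-substitute into Eq1: 3x + 1*(1) = 7, so x = 2.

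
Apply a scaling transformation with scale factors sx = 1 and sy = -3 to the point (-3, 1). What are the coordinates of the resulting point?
(-3, -3)

Scaling matrix:
[[1, 0], [0, -3]]
Result: (-3 × 1, 1 × -3) = (-3, -3)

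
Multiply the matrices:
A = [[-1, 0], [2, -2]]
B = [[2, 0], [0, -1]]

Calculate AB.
[[-2, 0], [4, 2]]

Each entry (i,j) of AB = sum over k of A[i][k]*B[k][j].
(AB)[0][0] = (-1)*(2) + (0)*(0) = -2
(AB)[0][1] = (-1)*(0) + (0)*(-1) = 0
(AB)[1][0] = (2)*(2) + (-2)*(0) = 4
(AB)[1][1] = (2)*(0) + (-2)*(-1) = 2
AB = [[-2, 0], [4, 2]]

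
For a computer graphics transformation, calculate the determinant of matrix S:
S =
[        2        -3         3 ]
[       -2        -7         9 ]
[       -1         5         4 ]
det(S) = -194

Expand along row 0 (cofactor expansion): det(S) = a*(e*i - f*h) - b*(d*i - f*g) + c*(d*h - e*g), where the 3×3 is [[a, b, c], [d, e, f], [g, h, i]].
Minor M_00 = (-7)*(4) - (9)*(5) = -28 - 45 = -73.
Minor M_01 = (-2)*(4) - (9)*(-1) = -8 + 9 = 1.
Minor M_02 = (-2)*(5) - (-7)*(-1) = -10 - 7 = -17.
det(S) = (2)*(-73) - (-3)*(1) + (3)*(-17) = -146 + 3 - 51 = -194.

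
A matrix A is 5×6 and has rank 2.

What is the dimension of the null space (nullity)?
4

The rank-nullity theorem for an m×n matrix states:
rank(A) + nullity(A) = n (the number of columns).
Here n = 6 and rank(A) = 2, so nullity(A) = 6 - 2 = 4.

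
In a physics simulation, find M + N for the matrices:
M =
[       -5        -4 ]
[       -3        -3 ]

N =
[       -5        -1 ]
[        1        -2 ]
M + N =
[      -10        -5 ]
[       -2        -5 ]

Matrix addition is elementwise: (M+N)[i][j] = M[i][j] + N[i][j].
  (M+N)[0][0] = (-5) + (-5) = -10
  (M+N)[0][1] = (-4) + (-1) = -5
  (M+N)[1][0] = (-3) + (1) = -2
  (M+N)[1][1] = (-3) + (-2) = -5
M + N =
[      -10        -5 ]
[       -2        -5 ]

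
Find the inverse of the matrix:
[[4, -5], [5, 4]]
[[4/41, 5/41], [-5/41, 4/41]]

For [[a,b],[c,d]], inverse = (1/det)·[[d,-b],[-c,a]]
det = 4·4 - -5·5 = 41
Inverse = (1/41)·[[4, 5], [-5, 4]]
        = [[4/41, 5/41], [-5/41, 4/41]]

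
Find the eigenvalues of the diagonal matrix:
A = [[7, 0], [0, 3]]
λ₁ = 7, λ₂ = 3

The characteristic polynomial of A is det(A - λI) = (7 - λ)(3 - λ) = 0.
The roots are λ = 7 and λ = 3, so the eigenvalues are the diagonal entries.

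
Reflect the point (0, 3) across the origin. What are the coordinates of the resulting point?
(0, -3)

Reflection across origin: (0, 3) → (0, -3)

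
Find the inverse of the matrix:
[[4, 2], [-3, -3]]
[[1/2, 1/3], [-1/2, -2/3]]

For [[a,b],[c,d]], inverse = (1/det)·[[d,-b],[-c,a]]
det = 4·-3 - 2·-3 = -6
Inverse = (1/-6)·[[-3, -2], [3, 4]]
        = [[1/2, 1/3], [-1/2, -2/3]]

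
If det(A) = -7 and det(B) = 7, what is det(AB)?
-49

Use the multiplicative property of determinants: det(AB) = det(A)*det(B).
det(AB) = (-7)*(7) = -49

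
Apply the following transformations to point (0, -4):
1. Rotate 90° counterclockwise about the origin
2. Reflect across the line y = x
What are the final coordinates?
(0, 4)

Step 1: Rotate 90° → (4, 0)
Step 2: Reflect across the line y = x → (0, 4)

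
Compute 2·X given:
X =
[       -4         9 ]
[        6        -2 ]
2X =
[       -8        18 ]
[       12        -4 ]

Scalar multiplication is elementwise: (2X)[i][j] = 2 * X[i][j].
  (2X)[0][0] = 2 * (-4) = -8
  (2X)[0][1] = 2 * (9) = 18
  (2X)[1][0] = 2 * (6) = 12
  (2X)[1][1] = 2 * (-2) = -4
2X =
[       -8        18 ]
[       12        -4 ]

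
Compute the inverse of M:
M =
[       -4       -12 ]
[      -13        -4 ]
det(M) = -140
M⁻¹ =
[     1/35     -3/35 ]
[  -13/140      1/35 ]

For a 2×2 matrix M = [[a, b], [c, d]] with det(M) ≠ 0, M⁻¹ = (1/det(M)) * [[d, -b], [-c, a]].
det(M) = (-4)*(-4) - (-12)*(-13) = 16 - 156 = -140.
M⁻¹ = (1/-140) * [[-4, 12], [13, -4]].
Dividing each entry by -140 and reducing:
M⁻¹ =
[     1/35     -3/35 ]
[  -13/140      1/35 ]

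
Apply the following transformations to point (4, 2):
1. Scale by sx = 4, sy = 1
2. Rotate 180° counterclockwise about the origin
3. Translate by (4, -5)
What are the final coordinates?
(-12, -7)

Step 1: Scale → (16, 2)
Step 2: Rotate 180° → (-16, -2)
Step 3: Translate → (-12, -7)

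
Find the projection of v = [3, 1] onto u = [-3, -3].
[2, 2]

The projection of v onto u is proj_u(v) = ((v·u) / (u·u)) · u.
v·u = (3)*(-3) + (1)*(-3) = -12.
u·u = (-3)*(-3) + (-3)*(-3) = 18.
coefficient = -12 / 18 = -2/3.
proj_u(v) = -2/3 · [-3, -3] = [2, 2].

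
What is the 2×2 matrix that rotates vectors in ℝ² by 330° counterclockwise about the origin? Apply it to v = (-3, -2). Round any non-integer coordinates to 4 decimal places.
R = [[√3/2, 1/2], [-1/2, √3/2]]; R·v = (-3.5981, -0.2321)

A counterclockwise rotation by angle θ in ℝ² has matrix R(θ) = [[cos θ, -sin θ], [sin θ, cos θ]].
For θ = 330°: cos θ = √3/2, sin θ = -1/2.
R(330°) = [[√3/2, 1/2], [-1/2, √3/2]].
R·v = [√3/2·-3 + (1/2)·-2, -1/2·-3 + √3/2·-2] = (-3.5981, -0.2321).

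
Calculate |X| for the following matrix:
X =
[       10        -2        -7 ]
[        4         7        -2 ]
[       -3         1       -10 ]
det(X) = -947

Expand along row 0 (cofactor expansion): det(X) = a*(e*i - f*h) - b*(d*i - f*g) + c*(d*h - e*g), where the 3×3 is [[a, b, c], [d, e, f], [g, h, i]].
Minor M_00 = (7)*(-10) - (-2)*(1) = -70 + 2 = -68.
Minor M_01 = (4)*(-10) - (-2)*(-3) = -40 - 6 = -46.
Minor M_02 = (4)*(1) - (7)*(-3) = 4 + 21 = 25.
det(X) = (10)*(-68) - (-2)*(-46) + (-7)*(25) = -680 - 92 - 175 = -947.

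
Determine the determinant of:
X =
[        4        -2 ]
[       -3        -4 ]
det(X) = -22

For a 2×2 matrix [[a, b], [c, d]], det = a*d - b*c.
det(X) = (4)*(-4) - (-2)*(-3) = -16 - 6 = -22.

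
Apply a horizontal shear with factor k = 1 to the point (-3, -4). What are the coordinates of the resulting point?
(-7, -4)

Shear matrix for horizontal shear with factor k = 1:
[[1, 1], [0, 1]]
Result: (-3, -4) → (-7, -4)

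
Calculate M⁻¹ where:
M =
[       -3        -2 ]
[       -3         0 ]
det(M) = -6
M⁻¹ =
[        0      -1/3 ]
[     -1/2       1/2 ]

For a 2×2 matrix M = [[a, b], [c, d]] with det(M) ≠ 0, M⁻¹ = (1/det(M)) * [[d, -b], [-c, a]].
det(M) = (-3)*(0) - (-2)*(-3) = 0 - 6 = -6.
M⁻¹ = (1/-6) * [[0, 2], [3, -3]].
Dividing each entry by -6 and reducing:
M⁻¹ =
[        0      -1/3 ]
[     -1/2       1/2 ]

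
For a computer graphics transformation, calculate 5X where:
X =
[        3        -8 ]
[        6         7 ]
5X =
[       15       -40 ]
[       30        35 ]

Scalar multiplication is elementwise: (5X)[i][j] = 5 * X[i][j].
  (5X)[0][0] = 5 * (3) = 15
  (5X)[0][1] = 5 * (-8) = -40
  (5X)[1][0] = 5 * (6) = 30
  (5X)[1][1] = 5 * (7) = 35
5X =
[       15       -40 ]
[       30        35 ]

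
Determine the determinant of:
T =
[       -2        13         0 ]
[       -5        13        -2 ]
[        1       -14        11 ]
det(T) = 459

Expand along row 0 (cofactor expansion): det(T) = a*(e*i - f*h) - b*(d*i - f*g) + c*(d*h - e*g), where the 3×3 is [[a, b, c], [d, e, f], [g, h, i]].
Minor M_00 = (13)*(11) - (-2)*(-14) = 143 - 28 = 115.
Minor M_01 = (-5)*(11) - (-2)*(1) = -55 + 2 = -53.
Minor M_02 = (-5)*(-14) - (13)*(1) = 70 - 13 = 57.
det(T) = (-2)*(115) - (13)*(-53) + (0)*(57) = -230 + 689 + 0 = 459.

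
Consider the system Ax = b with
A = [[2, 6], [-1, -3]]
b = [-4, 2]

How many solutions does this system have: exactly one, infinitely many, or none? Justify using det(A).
Infinitely many solutions

det(A) = (2)*(-3) - (6)*(-1) = 0, so A is singular (column 2 is 3 times column 1).
b = [-4, 2] = -2 * column 1 of A, so b lies in the column space of A.
A singular matrix whose right-hand side is in its column space gives a 1-parameter family of solutions — infinitely many.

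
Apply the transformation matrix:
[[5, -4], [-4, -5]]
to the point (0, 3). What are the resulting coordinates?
(-12, -15)

Matrix multiplication:
[[5, -4], [-4, -5]] × [0, 3]ᵀ
= [5×0 + -4×3, -4×0 + -5×3]ᵀ
= [-12.0000, -15.0000]ᵀ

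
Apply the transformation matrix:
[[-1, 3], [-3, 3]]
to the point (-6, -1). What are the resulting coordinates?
(3, 15)

Matrix multiplication:
[[-1, 3], [-3, 3]] × [-6, -1]ᵀ
= [-1×-6 + 3×-1, -3×-6 + 3×-1]ᵀ
= [3.0000, 15.0000]ᵀ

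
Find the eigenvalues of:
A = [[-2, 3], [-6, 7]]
λ = 1, 4

Solve det(A - λI) = 0. For a 2×2 matrix this is λ² - (trace)λ + det = 0.
trace(A) = -2 + 7 = 5.
det(A) = (-2)*(7) - (3)*(-6) = -14 + 18 = 4.
Characteristic equation: λ² - (5)λ + (4) = 0.
Discriminant: (5)² - 4*(4) = 25 - 16 = 9.
Roots: λ = (5 ± √9) / 2 = 1, 4.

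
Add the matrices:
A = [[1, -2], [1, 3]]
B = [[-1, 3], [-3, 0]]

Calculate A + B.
[[0, 1], [-2, 3]]

Add corresponding elements:
(1)+(-1)=0
(-2)+(3)=1
(1)+(-3)=-2
(3)+(0)=3
A + B = [[0, 1], [-2, 3]]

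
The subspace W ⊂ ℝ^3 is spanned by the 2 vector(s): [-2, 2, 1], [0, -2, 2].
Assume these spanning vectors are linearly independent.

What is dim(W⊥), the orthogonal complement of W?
dim(W⊥) = 1

For any subspace W of ℝ^n, dim(W) + dim(W⊥) = n (the whole-space dimension).
Here the given 2 vectors are linearly independent, so dim(W) = 2.
Thus dim(W⊥) = n - dim(W) = 3 - 2 = 1.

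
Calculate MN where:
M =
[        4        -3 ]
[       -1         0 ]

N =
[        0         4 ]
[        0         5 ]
MN =
[        0         1 ]
[        0        -4 ]

Matrix multiplication: (MN)[i][j] = sum over k of M[i][k] * N[k][j].
  (MN)[0][0] = (4)*(0) + (-3)*(0) = 0
  (MN)[0][1] = (4)*(4) + (-3)*(5) = 1
  (MN)[1][0] = (-1)*(0) + (0)*(0) = 0
  (MN)[1][1] = (-1)*(4) + (0)*(5) = -4
MN =
[        0         1 ]
[        0        -4 ]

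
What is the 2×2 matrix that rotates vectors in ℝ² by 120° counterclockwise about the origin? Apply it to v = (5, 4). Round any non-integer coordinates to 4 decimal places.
R = [[-1/2, -√3/2], [√3/2, -1/2]]; R·v = (-5.9641, 2.3301)

A counterclockwise rotation by angle θ in ℝ² has matrix R(θ) = [[cos θ, -sin θ], [sin θ, cos θ]].
For θ = 120°: cos θ = -1/2, sin θ = √3/2.
R(120°) = [[-1/2, -√3/2], [√3/2, -1/2]].
R·v = [-1/2·5 + (-√3/2)·4, √3/2·5 + -1/2·4] = (-5.9641, 2.3301).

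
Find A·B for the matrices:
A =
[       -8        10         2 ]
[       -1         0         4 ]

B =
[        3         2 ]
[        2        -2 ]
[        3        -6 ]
AB =
[        2       -48 ]
[        9       -26 ]

Matrix multiplication: (AB)[i][j] = sum over k of A[i][k] * B[k][j].
  (AB)[0][0] = (-8)*(3) + (10)*(2) + (2)*(3) = 2
  (AB)[0][1] = (-8)*(2) + (10)*(-2) + (2)*(-6) = -48
  (AB)[1][0] = (-1)*(3) + (0)*(2) + (4)*(3) = 9
  (AB)[1][1] = (-1)*(2) + (0)*(-2) + (4)*(-6) = -26
AB =
[        2       -48 ]
[        9       -26 ]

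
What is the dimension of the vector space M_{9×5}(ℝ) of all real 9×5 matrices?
Dimension = 45

A real 9×5 matrix is determined by its 9·5 = 45 independent entries.
A standard basis is {E_ij : 1 ≤ i ≤ 9, 1 ≤ j ≤ 5}, where E_ij has a 1 in position (i, j) and 0 elsewhere — there are 45 such matrices, and they are linearly independent and span M_{9×5}(ℝ).
Therefore dim(M_{9×5}(ℝ)) = 45.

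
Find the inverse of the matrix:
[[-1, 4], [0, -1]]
[[-1, -4], [0, -1]]

For [[a,b],[c,d]], inverse = (1/det)·[[d,-b],[-c,a]]
det = -1·-1 - 4·0 = 1
Inverse = (1/1)·[[-1, -4], [0, -1]]
        = [[-1, -4], [0, -1]]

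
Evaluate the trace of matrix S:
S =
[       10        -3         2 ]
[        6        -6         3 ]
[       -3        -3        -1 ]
tr(S) = 10 - 6 - 1 = 3

The trace of a square matrix is the sum of its diagonal entries.
Diagonal entries of S: S[0][0] = 10, S[1][1] = -6, S[2][2] = -1.
tr(S) = 10 - 6 - 1 = 3.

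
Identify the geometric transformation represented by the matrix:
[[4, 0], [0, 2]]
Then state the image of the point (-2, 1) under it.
non-uniform scaling by (4, 2); image of (-2, 1) is (-8, 2)

This is diagonal with distinct entries, so it scales the x-axis by 4 and the y-axis by 2.
The matrix [[4, 0], [0, 2]] represents: non-uniform scaling by (4, 2).
Applying it to (-2, 1): [4·-2 + 0·1, 0·-2 + 2·1] = (-8, 2).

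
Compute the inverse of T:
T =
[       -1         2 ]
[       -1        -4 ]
det(T) = 6
T⁻¹ =
[     -2/3      -1/3 ]
[      1/6      -1/6 ]

For a 2×2 matrix T = [[a, b], [c, d]] with det(T) ≠ 0, T⁻¹ = (1/det(T)) * [[d, -b], [-c, a]].
det(T) = (-1)*(-4) - (2)*(-1) = 4 + 2 = 6.
T⁻¹ = (1/6) * [[-4, -2], [1, -1]].
Dividing each entry by 6 and reducing:
T⁻¹ =
[     -2/3      -1/3 ]
[      1/6      -1/6 ]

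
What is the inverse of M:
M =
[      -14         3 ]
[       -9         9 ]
det(M) = -99
M⁻¹ =
[    -1/11      1/33 ]
[    -1/11     14/99 ]

For a 2×2 matrix M = [[a, b], [c, d]] with det(M) ≠ 0, M⁻¹ = (1/det(M)) * [[d, -b], [-c, a]].
det(M) = (-14)*(9) - (3)*(-9) = -126 + 27 = -99.
M⁻¹ = (1/-99) * [[9, -3], [9, -14]].
Dividing each entry by -99 and reducing:
M⁻¹ =
[    -1/11      1/33 ]
[    -1/11     14/99 ]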